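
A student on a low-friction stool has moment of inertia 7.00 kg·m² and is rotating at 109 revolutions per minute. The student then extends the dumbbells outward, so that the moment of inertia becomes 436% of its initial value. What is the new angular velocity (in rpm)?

Angular momentum about the spin axis is conserved since the torque about it is zero.
I₂ = 4.36 × 7.00 = 30.52 kg·m².
ω₂ = I₁ω₁ / I₂ = (7.000)(109 rpm) / (30.52) = 25.00 rpm.

ω₂ ≈ 25.0 rpm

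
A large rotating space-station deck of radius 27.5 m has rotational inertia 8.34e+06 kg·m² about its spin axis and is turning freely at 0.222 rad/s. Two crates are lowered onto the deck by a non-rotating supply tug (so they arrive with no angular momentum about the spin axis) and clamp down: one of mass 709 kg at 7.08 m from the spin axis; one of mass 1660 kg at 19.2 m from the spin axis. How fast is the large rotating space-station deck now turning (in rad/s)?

ω_f ≈ 0.206 rad/s

The added mass arrives with no angular momentum about the spin axis, and any external torque about the spin axis is negligible, so the system's angular momentum is conserved.
Added inertia Σmr² = (709)(7.08)² + (1660)(19.2)² = 6.475e+05 kg·m²; I_f = 8.340e+06 + 6.475e+05 = 8.987e+06 kg·m².
ω_f = I_p ω_i / I_f = (8.340e+06)(0.222) / 8.987e+06 = 0.2060 rad/s.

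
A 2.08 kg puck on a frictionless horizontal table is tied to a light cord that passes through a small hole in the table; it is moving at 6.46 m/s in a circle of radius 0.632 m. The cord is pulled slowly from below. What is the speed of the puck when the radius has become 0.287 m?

v₂ ≈ 14.2 m/s

The only horizontal force on the mass is along the cord (radial), so it exerts no torque about the hole and angular momentum m v r is conserved.
v₂ = v₁ r₁ / r₂ = (6.46)(0.632) / (0.287) = 14.23 m/s.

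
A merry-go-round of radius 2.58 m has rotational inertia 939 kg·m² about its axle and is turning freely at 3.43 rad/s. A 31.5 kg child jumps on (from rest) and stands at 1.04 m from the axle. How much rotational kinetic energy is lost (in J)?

energy lost ≈ 193 J

The added mass arrives with no angular momentum about the axle, and any external torque about the axle is negligible, so the system's angular momentum is conserved.
Added inertia Σmr² = (31.5)(1.04)² = 34.07 kg·m²; I_f = 939.0 + 34.07 = 973.1 kg·m².
ω_f = I_p ω_i / I_f = (939.0)(3.43) / 973.1 = 3.310 rad/s.
KE_i = ½(939.0)(3.430 rad/s)² = 5524 J; KE_f = ½(973.1)(3.310)² = 5330 J.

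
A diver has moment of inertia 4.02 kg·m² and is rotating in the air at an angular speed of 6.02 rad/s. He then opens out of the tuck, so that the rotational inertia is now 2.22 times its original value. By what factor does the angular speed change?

ω₂/ω₁ ≈ 0.450

With no external torque about the axis, L is conserved: I₁ω₁ = I₂ω₂.
I₂ = 2.22 × 4.02 = 8.924 kg·m².
ω₂/ω₁ = I₁/I₂ = 4.020 / 8.924 = 0.4505.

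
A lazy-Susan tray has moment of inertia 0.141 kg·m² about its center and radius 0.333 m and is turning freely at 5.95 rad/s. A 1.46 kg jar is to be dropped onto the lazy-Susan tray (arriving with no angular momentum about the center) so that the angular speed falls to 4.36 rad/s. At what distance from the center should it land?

No external torque acts about the center; L_before = L_after.
I_p ω_i = (I_p + m r²) ω_f ⇒ m r² = I_p(ω_i/ω_f − 1) = 0.1410(5.95/4.36 − 1) = 0.05142 kg·m².
r = √(0.05142/1.46) = 0.1877 m.

r ≈ 0.188 m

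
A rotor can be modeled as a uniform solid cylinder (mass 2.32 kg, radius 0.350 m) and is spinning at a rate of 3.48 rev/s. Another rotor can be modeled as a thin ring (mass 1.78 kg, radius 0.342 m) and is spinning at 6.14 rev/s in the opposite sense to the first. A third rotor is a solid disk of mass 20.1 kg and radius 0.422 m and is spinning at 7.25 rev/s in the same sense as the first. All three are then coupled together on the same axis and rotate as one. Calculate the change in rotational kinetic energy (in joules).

ΔKE ≈ -675 J

No external torque acts about the common axis, so total angular momentum is conserved.
Moments of inertia: I_A = ½(2.32)(0.350)² = 0.1421 kg·m²; I_B = (1.78)(0.342)² = 0.2082 kg·m²; I_C = ½(20.1)(0.422)² = 1.790 kg·m².
Taking A's sense as positive: L = (0.1421)(3.48) − (0.2082)(6.14) + (1.790)(7.25) = 12.19 kg·m²·rev/s.
Combined I = 0.1421 + 0.2082 + 1.790 = 2.140 kg·m².
ω_f = L / I = 12.19 / 2.140 = 5.697 rev/s.
KE_i = ½ΣIω² = 2046 J; KE_f = ½(2.140)(35.80)² = 1371 J.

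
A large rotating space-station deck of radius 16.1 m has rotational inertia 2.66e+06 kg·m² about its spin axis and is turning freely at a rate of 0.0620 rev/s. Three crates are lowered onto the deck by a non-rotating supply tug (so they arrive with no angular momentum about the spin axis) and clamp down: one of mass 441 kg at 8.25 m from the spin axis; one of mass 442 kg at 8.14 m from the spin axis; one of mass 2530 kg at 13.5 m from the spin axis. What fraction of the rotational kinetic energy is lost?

fraction ≈ 0.164

No external torque acts about the spin axis; L_before = L_after.
Added inertia Σmr² = (441)(8.25)² + (442)(8.14)² + (2530)(13.5)² = 5.204e+05 kg·m²; I_f = 2.660e+06 + 5.204e+05 = 3.180e+06 kg·m².
ω_f = I_p ω_i / I_f = (2.660e+06)(0.0620) / 3.180e+06 = 0.05186 rev/s.
KE_i = ½(2.660e+06)(0.3896 rad/s)² = 2.018e+05 J; KE_f = ½(3.180e+06)(0.3258)² = 1.688e+05 J.
Fraction lost = 0.1636.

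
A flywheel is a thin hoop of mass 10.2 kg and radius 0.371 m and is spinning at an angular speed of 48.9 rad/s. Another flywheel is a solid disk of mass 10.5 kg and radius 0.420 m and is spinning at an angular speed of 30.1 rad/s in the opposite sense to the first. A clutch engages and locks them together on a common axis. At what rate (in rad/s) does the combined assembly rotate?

|ω_f| ≈ 17.5 rad/s

No external torque acts about the common axis, so total angular momentum is conserved.
Moments of inertia: I_A = (10.2)(0.371)² = 1.404 kg·m²; I_B = ½(10.5)(0.420)² = 0.9261 kg·m².
Taking A's sense as positive: L = (1.404)(48.9) − (0.9261)(30.1) = 40.78 kg·m²·rad/s.
Combined I = 1.404 + 0.9261 = 2.330 kg·m².
ω_f = L / I = 40.78 / 2.330 = 17.50 rad/s.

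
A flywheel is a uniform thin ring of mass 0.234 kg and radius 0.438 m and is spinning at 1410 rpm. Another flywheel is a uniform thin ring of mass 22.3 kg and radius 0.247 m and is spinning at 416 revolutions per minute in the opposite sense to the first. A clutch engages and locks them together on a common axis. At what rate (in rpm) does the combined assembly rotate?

No external torque acts about the common axis, so total angular momentum is conserved.
Moments of inertia: I_A = (0.234)(0.438)² = 0.04489 kg·m²; I_B = (22.3)(0.247)² = 1.361 kg·m².
Taking A's sense as positive: L = (0.04489)(1410) − (1.361)(416) = -502.7 kg·m²·rpm.
Combined I = 0.04489 + 1.361 = 1.405 kg·m².
ω_f = L / I = -502.7 / 1.405 = -357.7 rpm.

|ω_f| ≈ 358 rpm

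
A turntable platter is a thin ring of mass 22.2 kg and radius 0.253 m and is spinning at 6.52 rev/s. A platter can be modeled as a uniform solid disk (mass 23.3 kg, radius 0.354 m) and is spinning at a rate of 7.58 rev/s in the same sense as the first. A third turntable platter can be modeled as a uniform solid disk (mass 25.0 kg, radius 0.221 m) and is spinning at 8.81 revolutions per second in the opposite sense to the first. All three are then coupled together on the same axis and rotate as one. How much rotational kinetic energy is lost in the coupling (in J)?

ΔKE lost ≈ 2520 J

No external torque acts about the common axis, so total angular momentum is conserved.
Moments of inertia: I_A = (22.2)(0.253)² = 1.421 kg·m²; I_B = ½(23.3)(0.354)² = 1.460 kg·m²; I_C = ½(25.0)(0.221)² = 0.6105 kg·m².
Taking A's sense as positive: L = (1.421)(6.52) + (1.460)(7.58) − (0.6105)(8.81) = 14.95 kg·m²·rev/s.
Combined I = 1.421 + 1.460 + 0.6105 = 3.491 kg·m².
ω_f = L / I = 14.95 / 3.491 = 4.283 rev/s.
KE_i = ½ΣIω² = 3784 J; KE_f = ½(3.491)(26.91)² = 1264 J.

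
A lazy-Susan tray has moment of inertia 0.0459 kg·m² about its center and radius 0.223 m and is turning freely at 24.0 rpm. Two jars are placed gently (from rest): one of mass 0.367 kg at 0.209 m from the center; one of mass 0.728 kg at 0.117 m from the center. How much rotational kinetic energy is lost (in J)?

energy lost ≈ 0.0524 J

No external torque acts about the center; L_before = L_after.
Added inertia Σmr² = (0.367)(0.209)² + (0.728)(0.117)² = 0.02600 kg·m²; I_f = 0.04590 + 0.02600 = 0.07190 kg·m².
ω_f = I_p ω_i / I_f = (0.04590)(24.0) / 0.07190 = 15.32 rpm.
KE_i = ½(0.04590)(2.513 rad/s)² = 0.1450 J; KE_f = ½(0.07190)(1.605)² = 0.09255 J.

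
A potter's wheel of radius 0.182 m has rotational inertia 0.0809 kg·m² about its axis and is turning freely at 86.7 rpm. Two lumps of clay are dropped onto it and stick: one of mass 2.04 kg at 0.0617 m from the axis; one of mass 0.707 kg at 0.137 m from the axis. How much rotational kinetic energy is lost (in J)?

No external torque acts about the axis; L_before = L_after.
Added inertia Σmr² = (2.04)(0.0617)² + (0.707)(0.137)² = 0.02104 kg·m²; I_f = 0.08090 + 0.02104 = 0.1019 kg·m².
ω_f = I_p ω_i / I_f = (0.08090)(86.7) / 0.1019 = 68.81 rpm.
KE_i = ½(0.08090)(9.079 rad/s)² = 3.334 J; KE_f = ½(0.1019)(7.206)² = 2.646 J.

energy lost ≈ 0.688 J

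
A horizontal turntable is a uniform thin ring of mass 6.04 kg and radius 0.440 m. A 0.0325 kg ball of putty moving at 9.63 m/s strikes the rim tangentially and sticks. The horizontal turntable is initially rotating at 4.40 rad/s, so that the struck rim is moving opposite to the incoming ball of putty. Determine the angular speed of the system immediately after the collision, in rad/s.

|ω_f| ≈ 4.26 rad/s

The axle reaction passes through the axle and exerts no torque about it; angular momentum about the axle is conserved through the impact.
I_p = (6.04)(0.440)² = 1.169 kg·m². Taking the sense of the ball of putty's angular momentum as positive, L_{ball} = m v R = (0.0325)(9.63)(0.440) = 0.1377 kg·m²/s.
L_i = −I_p ω_p + m v R = −(1.169)(4.40) + 0.1377 = -5.007 kg·m²/s.
After sticking, I_f = I_p + m R² = 1.169 + (0.0325)(0.440)² = 1.176 kg·m².
ω_f = L_i / I_f = -5.007 / 1.176 = -4.259 rad/s.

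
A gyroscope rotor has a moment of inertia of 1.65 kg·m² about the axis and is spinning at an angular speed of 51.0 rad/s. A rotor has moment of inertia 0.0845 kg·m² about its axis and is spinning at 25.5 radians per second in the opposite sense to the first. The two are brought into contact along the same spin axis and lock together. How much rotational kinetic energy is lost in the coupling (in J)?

The coupling torques are internal; angular momentum about the shared axis is conserved.
Taking A's sense as positive: L = (1.650)(51.0) − (0.08450)(25.5) = 82.00 kg·m²·rad/s.
Combined I = 1.650 + 0.08450 = 1.734 kg·m².
ω_f = L / I = 82.00 / 1.734 = 47.27 rad/s.
KE_i = ½ΣIω² = 2173 J; KE_f = ½(1.734)(47.27)² = 1938 J.

ΔKE lost ≈ 235 J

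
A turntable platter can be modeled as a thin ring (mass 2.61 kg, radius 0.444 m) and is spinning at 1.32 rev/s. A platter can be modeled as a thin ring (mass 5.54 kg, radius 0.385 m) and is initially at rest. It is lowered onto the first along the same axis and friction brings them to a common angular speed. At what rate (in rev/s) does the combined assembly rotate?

|ω_f| ≈ 0.508 rev/s

The coupling torques are internal; angular momentum about the shared axis is conserved.
Moments of inertia: I_A = (2.61)(0.444)² = 0.5145 kg·m²; I_B = (5.54)(0.385)² = 0.8212 kg·m².
Taking A's sense as positive: L = (0.5145)(1.32) = 0.6792 kg·m²·rev/s.
Combined I = 0.5145 + 0.8212 = 1.336 kg·m².
ω_f = L / I = 0.6792 / 1.336 = 0.5085 rev/s.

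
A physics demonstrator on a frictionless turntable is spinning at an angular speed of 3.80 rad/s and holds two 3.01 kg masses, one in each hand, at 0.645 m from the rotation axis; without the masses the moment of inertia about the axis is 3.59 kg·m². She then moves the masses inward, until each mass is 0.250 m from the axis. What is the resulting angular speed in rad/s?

Angular momentum about the spin axis is conserved since the torque about it is zero.
I₁ = 3.59 + 2(3.01)(0.645)² = 6.094 kg·m²; I₂ = 3.59 + 2(3.01)(0.250)² = 3.966 kg·m².
ω₂ = I₁ω₁ / I₂ = (6.094)(3.80 rad/s) / (3.966) = 5.839 rad/s.

ω₂ ≈ 5.84 rad/s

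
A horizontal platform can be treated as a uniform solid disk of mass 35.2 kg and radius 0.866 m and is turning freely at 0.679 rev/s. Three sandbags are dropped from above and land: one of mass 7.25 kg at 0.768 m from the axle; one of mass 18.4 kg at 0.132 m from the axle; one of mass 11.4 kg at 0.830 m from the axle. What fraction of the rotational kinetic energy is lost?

The added mass arrives with no angular momentum about the axle, and any external torque about the axle is negligible, so the system's angular momentum is conserved.
I_p = ½(35.2)(0.866)² = 13.20 kg·m².
Added inertia Σmr² = (7.25)(0.768)² + (18.4)(0.132)² + (11.4)(0.830)² = 12.45 kg·m²; I_f = 13.20 + 12.45 = 25.65 kg·m².
ω_f = I_p ω_i / I_f = (13.20)(0.679) / 25.65 = 0.3494 rev/s.
KE_i = ½(13.20)(4.266 rad/s)² = 120.1 J; KE_f = ½(25.65)(2.195)² = 61.81 J.
Fraction lost = 0.4854.

fraction ≈ 0.485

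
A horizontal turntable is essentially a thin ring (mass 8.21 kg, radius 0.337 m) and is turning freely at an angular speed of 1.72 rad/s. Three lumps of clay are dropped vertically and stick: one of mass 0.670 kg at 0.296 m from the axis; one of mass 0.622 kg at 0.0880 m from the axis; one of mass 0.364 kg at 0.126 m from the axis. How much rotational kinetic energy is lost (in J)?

energy lost ≈ 0.0954 J

The added mass arrives with no angular momentum about the axis, and any external torque about the axis is negligible, so the system's angular momentum is conserved.
I_p = (8.21)(0.337)² = 0.9324 kg·m².
Added inertia Σmr² = (0.670)(0.296)² + (0.622)(0.0880)² + (0.364)(0.126)² = 0.06930 kg·m²; I_f = 0.9324 + 0.06930 = 1.002 kg·m².
ω_f = I_p ω_i / I_f = (0.9324)(1.72) / 1.002 = 1.601 rad/s.
KE_i = ½(0.9324)(1.720 rad/s)² = 1.379 J; KE_f = ½(1.002)(1.601)² = 1.284 J.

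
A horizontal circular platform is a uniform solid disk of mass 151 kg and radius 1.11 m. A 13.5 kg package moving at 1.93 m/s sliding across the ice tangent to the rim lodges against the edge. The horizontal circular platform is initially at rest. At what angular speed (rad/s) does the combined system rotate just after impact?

About the central axle the impulsive forces during the collision are internal, so angular momentum about that axis is conserved.
I_p = ½(151)(1.11)² = 93.02 kg·m². Taking the sense of the package's angular momentum as positive, L_{package} = m v R = (13.5)(1.93)(1.11) = 28.92 kg·m²/s.
L_i = 0 + 28.92 = 28.92 kg·m²/s.
After sticking, I_f = I_p + m R² = 93.02 + (13.5)(1.11)² = 109.7 kg·m².
ω_f = L_i / I_f = 28.92 / 109.7 = 0.2637 rad/s.

|ω_f| ≈ 0.264 rad/s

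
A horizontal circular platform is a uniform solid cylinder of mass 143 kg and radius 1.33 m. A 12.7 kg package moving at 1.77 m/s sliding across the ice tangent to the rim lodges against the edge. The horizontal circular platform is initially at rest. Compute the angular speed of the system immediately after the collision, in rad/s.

The axle reaction passes through the central axle and exerts no torque about it; angular momentum about the central axle is conserved through the impact.
I_p = ½(143)(1.33)² = 126.5 kg·m². Taking the sense of the package's angular momentum as positive, L_{package} = m v R = (12.7)(1.77)(1.33) = 29.90 kg·m²/s.
L_i = 0 + 29.90 = 29.90 kg·m²/s.
After sticking, I_f = I_p + m R² = 126.5 + (12.7)(1.33)² = 148.9 kg·m².
ω_f = L_i / I_f = 29.90 / 148.9 = 0.2007 rad/s.

|ω_f| ≈ 0.201 rad/s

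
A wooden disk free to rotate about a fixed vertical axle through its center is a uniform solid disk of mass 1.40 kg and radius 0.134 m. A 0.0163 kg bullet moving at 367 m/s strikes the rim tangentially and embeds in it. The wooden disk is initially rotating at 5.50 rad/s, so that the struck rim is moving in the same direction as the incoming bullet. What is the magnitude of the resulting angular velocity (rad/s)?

The axle reaction passes through the axle and exerts no torque about it; angular momentum about the axle is conserved through the impact.
I_p = ½(1.40)(0.134)² = 0.01257 kg·m². Taking the sense of the bullet's angular momentum as positive, L_{bullet} = m v R = (0.0163)(367)(0.134) = 0.8016 kg·m²/s.
L_i = +I_p ω_p + m v R = +(0.01257)(5.50) + 0.8016 = 0.8707 kg·m²/s.
After sticking, I_f = I_p + m R² = 0.01257 + (0.0163)(0.134)² = 0.01286 kg·m².
ω_f = L_i / I_f = 0.8707 / 0.01286 = 67.70 rad/s.

|ω_f| ≈ 67.7 rad/s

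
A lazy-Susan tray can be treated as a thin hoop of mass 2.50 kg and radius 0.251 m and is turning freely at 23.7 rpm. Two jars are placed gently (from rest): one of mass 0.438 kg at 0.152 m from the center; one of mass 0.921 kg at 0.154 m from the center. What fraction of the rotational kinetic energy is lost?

No external torque acts about the center; L_before = L_after.
I_p = (2.50)(0.251)² = 0.1575 kg·m².
Added inertia Σmr² = (0.438)(0.152)² + (0.921)(0.154)² = 0.03196 kg·m²; I_f = 0.1575 + 0.03196 = 0.1895 kg·m².
ω_f = I_p ω_i / I_f = (0.1575)(23.7) / 0.1895 = 19.70 rpm.
KE_i = ½(0.1575)(2.482 rad/s)² = 0.4851 J; KE_f = ½(0.1895)(2.063)² = 0.4032 J.
Fraction lost = 0.1687.

fraction ≈ 0.169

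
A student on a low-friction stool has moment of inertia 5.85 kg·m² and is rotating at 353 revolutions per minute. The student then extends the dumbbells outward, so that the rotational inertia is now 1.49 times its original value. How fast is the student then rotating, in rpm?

Angular momentum about the spin axis is conserved since the torque about it is zero.
I₂ = 1.49 × 5.85 = 8.716 kg·m².
ω₂ = I₁ω₁ / I₂ = (5.850)(353 rpm) / (8.716) = 236.9 rpm.

ω₂ ≈ 237 rpm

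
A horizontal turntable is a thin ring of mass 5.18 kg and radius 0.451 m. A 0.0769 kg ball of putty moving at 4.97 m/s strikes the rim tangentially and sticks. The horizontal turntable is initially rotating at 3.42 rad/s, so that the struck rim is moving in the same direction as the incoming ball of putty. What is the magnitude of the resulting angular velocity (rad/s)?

About the axle the impulsive forces during the collision are internal, so angular momentum about that axis is conserved.
I_p = (5.18)(0.451)² = 1.054 kg·m². Taking the sense of the ball of putty's angular momentum as positive, L_{ball} = m v R = (0.0769)(4.97)(0.451) = 0.1724 kg·m²/s.
L_i = +I_p ω_p + m v R = +(1.054)(3.42) + 0.1724 = 3.776 kg·m²/s.
After sticking, I_f = I_p + m R² = 1.054 + (0.0769)(0.451)² = 1.069 kg·m².
ω_f = L_i / I_f = 3.776 / 1.069 = 3.531 rad/s.

|ω_f| ≈ 3.53 rad/s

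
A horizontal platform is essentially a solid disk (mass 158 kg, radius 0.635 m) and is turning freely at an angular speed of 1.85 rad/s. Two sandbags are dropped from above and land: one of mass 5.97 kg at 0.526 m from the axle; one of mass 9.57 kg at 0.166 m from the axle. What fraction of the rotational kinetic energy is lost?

fraction ≈ 0.0567

The added mass arrives with no angular momentum about the axle, and any external torque about the axle is negligible, so the system's angular momentum is conserved.
I_p = ½(158)(0.635)² = 31.85 kg·m².
Added inertia Σmr² = (5.97)(0.526)² + (9.57)(0.166)² = 1.915 kg·m²; I_f = 31.85 + 1.915 = 33.77 kg·m².
ω_f = I_p ω_i / I_f = (31.85)(1.85) / 33.77 = 1.745 rad/s.
KE_i = ½(31.85)(1.850 rad/s)² = 54.51 J; KE_f = ½(33.77)(1.745)² = 51.42 J.
Fraction lost = 0.05672.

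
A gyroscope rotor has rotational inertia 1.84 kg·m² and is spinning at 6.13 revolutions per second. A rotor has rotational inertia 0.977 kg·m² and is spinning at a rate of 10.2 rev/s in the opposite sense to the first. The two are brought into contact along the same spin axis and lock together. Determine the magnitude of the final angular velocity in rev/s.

The coupling torques are internal; angular momentum about the shared axis is conserved.
Taking A's sense as positive: L = (1.840)(6.13) − (0.9770)(10.2) = 1.314 kg·m²·rev/s.
Combined I = 1.840 + 0.9770 = 2.817 kg·m².
ω_f = L / I = 1.314 / 2.817 = 0.4664 rev/s.

|ω_f| ≈ 0.466 rev/s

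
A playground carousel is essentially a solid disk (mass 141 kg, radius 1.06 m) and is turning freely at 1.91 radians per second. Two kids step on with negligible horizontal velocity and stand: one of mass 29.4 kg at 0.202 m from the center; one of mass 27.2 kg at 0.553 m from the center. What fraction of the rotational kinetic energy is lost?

fraction ≈ 0.107

No external torque acts about the center; L_before = L_after.
I_p = ½(141)(1.06)² = 79.21 kg·m².
Added inertia Σmr² = (29.4)(0.202)² + (27.2)(0.553)² = 9.518 kg·m²; I_f = 79.21 + 9.518 = 88.73 kg·m².
ω_f = I_p ω_i / I_f = (79.21)(1.91) / 88.73 = 1.705 rad/s.
KE_i = ½(79.21)(1.910 rad/s)² = 144.5 J; KE_f = ½(88.73)(1.705)² = 129.0 J.
Fraction lost = 0.1073.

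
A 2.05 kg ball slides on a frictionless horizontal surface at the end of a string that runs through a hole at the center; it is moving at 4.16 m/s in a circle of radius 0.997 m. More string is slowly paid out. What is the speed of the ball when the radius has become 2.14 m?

Central (radial) force ⇒ zero torque about the center ⇒ m v r is constant.
v₂ = v₁ r₁ / r₂ = (4.16)(0.997) / (2.14) = 1.938 m/s.

v₂ ≈ 1.94 m/s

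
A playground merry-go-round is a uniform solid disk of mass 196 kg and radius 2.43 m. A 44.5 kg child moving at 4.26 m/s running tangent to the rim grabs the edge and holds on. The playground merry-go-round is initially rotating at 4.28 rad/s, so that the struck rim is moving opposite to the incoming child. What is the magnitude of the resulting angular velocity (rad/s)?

|ω_f| ≈ 2.40 rad/s

The axle reaction passes through the axle and exerts no torque about it; angular momentum about the axle is conserved through the impact.
I_p = ½(196)(2.43)² = 578.7 kg·m². Taking the sense of the child's angular momentum as positive, L_{child} = m v R = (44.5)(4.26)(2.43) = 460.7 kg·m²/s.
L_i = −I_p ω_p + m v R = −(578.7)(4.28) + 460.7 = -2016 kg·m²/s.
After sticking, I_f = I_p + m R² = 578.7 + (44.5)(2.43)² = 841.4 kg·m².
ω_f = L_i / I_f = -2016 / 841.4 = -2.396 rad/s.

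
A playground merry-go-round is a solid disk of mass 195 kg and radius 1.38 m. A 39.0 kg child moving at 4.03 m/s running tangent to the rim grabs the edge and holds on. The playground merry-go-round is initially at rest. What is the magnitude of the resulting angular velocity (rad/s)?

About the axle the impulsive forces during the collision are internal, so angular momentum about that axis is conserved.
I_p = ½(195)(1.38)² = 185.7 kg·m². Taking the sense of the child's angular momentum as positive, L_{child} = m v R = (39.0)(4.03)(1.38) = 216.9 kg·m²/s.
L_i = 0 + 216.9 = 216.9 kg·m²/s.
After sticking, I_f = I_p + m R² = 185.7 + (39.0)(1.38)² = 260.0 kg·m².
ω_f = L_i / I_f = 216.9 / 260.0 = 0.8344 rad/s.

|ω_f| ≈ 0.834 rad/s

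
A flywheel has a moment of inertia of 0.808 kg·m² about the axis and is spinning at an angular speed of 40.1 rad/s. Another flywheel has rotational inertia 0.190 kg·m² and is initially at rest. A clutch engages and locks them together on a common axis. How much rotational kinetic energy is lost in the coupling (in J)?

No external torque acts about the common axis, so total angular momentum is conserved.
Taking A's sense as positive: L = (0.8080)(40.1) = 32.40 kg·m²·rad/s.
Combined I = 0.8080 + 0.1900 = 0.9980 kg·m².
ω_f = L / I = 32.40 / 0.9980 = 32.47 rad/s.
KE_i = ½ΣIω² = 649.6 J; KE_f = ½(0.9980)(32.47)² = 526.0 J.

ΔKE lost ≈ 124 J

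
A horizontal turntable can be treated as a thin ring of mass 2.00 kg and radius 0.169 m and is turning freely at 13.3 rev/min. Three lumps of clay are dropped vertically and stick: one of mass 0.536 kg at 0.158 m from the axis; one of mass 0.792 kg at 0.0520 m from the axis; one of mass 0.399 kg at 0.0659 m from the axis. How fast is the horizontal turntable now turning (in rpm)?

ω_f ≈ 10.2 rpm

No external torque acts about the axis; L_before = L_after.
I_p = (2.00)(0.169)² = 0.05712 kg·m².
Added inertia Σmr² = (0.536)(0.158)² + (0.792)(0.0520)² + (0.399)(0.0659)² = 0.01726 kg·m²; I_f = 0.05712 + 0.01726 = 0.07438 kg·m².
ω_f = I_p ω_i / I_f = (0.05712)(13.3) / 0.07438 = 10.21 rpm.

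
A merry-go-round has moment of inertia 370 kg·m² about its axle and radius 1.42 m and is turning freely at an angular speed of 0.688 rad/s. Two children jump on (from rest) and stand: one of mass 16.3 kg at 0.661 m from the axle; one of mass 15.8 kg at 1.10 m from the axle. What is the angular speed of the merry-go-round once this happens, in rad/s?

No external torque acts about the axle; L_before = L_after.
Added inertia Σmr² = (16.3)(0.661)² + (15.8)(1.10)² = 26.24 kg·m²; I_f = 370.0 + 26.24 = 396.2 kg·m².
ω_f = I_p ω_i / I_f = (370.0)(0.688) / 396.2 = 0.6424 rad/s.

ω_f ≈ 0.642 rad/s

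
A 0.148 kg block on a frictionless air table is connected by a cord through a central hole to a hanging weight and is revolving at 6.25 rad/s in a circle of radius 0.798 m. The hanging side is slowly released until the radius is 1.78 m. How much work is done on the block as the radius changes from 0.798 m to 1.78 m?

W ≈ -1.47 J

The constraining force is radial, so m r² ω about the center is conserved.
ω₂ = ω₁ (r₁/r₂)² = (6.25)(0.798/1.78)² = 1.256 rad/s.
W = ΔKE = ½m(v₂² − v₁²) = -1.471 J.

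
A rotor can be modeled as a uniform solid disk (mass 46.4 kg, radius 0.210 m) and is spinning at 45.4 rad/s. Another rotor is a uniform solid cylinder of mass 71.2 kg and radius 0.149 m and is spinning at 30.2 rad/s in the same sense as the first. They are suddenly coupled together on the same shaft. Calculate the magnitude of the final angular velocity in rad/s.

The coupling torques are internal; angular momentum about the shared axis is conserved.
Moments of inertia: I_A = ½(46.4)(0.210)² = 1.023 kg·m²; I_B = ½(71.2)(0.149)² = 0.7904 kg·m².
Taking A's sense as positive: L = (1.023)(45.4) + (0.7904)(30.2) = 70.32 kg·m²·rad/s.
Combined I = 1.023 + 0.7904 = 1.813 kg·m².
ω_f = L / I = 70.32 / 1.813 = 38.78 rad/s.

|ω_f| ≈ 38.8 rad/s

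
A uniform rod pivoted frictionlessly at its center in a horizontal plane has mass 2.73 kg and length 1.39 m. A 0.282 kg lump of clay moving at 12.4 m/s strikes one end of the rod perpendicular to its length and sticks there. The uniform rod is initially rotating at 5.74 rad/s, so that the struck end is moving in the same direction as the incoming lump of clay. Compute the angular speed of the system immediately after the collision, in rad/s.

|ω_f| ≈ 8.60 rad/s

About the pivot the impulsive forces during the collision are internal, so angular momentum about that axis is conserved.
I_p = (1/12)(2.73)(1.39)² = 0.4396 kg·m². Taking the sense of the lump of clay's angular momentum as positive, L_{lump} = m v R = (0.282)(12.4)(1.39/2) = 2.430 kg·m²/s.
L_i = +I_p ω_p + m v R = +(0.4396)(5.74) + 2.430 = 4.953 kg·m²/s.
After sticking, I_f = I_p + m R² = 0.4396 + (0.282)(1.39/2)² = 0.5758 kg·m².
ω_f = L_i / I_f = 4.953 / 0.5758 = 8.603 rad/s.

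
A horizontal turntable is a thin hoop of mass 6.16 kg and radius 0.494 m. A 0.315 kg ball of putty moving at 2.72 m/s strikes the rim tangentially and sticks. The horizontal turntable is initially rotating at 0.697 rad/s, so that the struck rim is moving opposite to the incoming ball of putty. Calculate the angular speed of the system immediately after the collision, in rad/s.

|ω_f| ≈ 0.395 rad/s

About the axle the impulsive forces during the collision are internal, so angular momentum about that axis is conserved.
I_p = (6.16)(0.494)² = 1.503 kg·m². Taking the sense of the ball of putty's angular momentum as positive, L_{ball} = m v R = (0.315)(2.72)(0.494) = 0.4233 kg·m²/s.
L_i = −I_p ω_p + m v R = −(1.503)(0.697) + 0.4233 = -0.6245 kg·m²/s.
After sticking, I_f = I_p + m R² = 1.503 + (0.315)(0.494)² = 1.580 kg·m².
ω_f = L_i / I_f = -0.6245 / 1.580 = -0.3952 rad/s.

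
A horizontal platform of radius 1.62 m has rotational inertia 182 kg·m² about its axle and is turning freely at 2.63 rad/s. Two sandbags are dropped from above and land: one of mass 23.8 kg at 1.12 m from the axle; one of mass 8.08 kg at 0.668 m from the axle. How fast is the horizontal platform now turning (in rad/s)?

ω_f ≈ 2.22 rad/s

The added mass arrives with no angular momentum about the axle, and any external torque about the axle is negligible, so the system's angular momentum is conserved.
Added inertia Σmr² = (23.8)(1.12)² + (8.08)(0.668)² = 33.46 kg·m²; I_f = 182.0 + 33.46 = 215.5 kg·m².
ω_f = I_p ω_i / I_f = (182.0)(2.63) / 215.5 = 2.222 rad/s.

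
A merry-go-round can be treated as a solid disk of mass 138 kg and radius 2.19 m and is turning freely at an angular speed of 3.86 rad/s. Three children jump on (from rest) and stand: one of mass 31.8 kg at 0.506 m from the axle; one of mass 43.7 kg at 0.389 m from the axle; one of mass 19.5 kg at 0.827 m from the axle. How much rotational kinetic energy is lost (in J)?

energy lost ≈ 193 J

No external torque acts about the axle; L_before = L_after.
I_p = ½(138)(2.19)² = 330.9 kg·m².
Added inertia Σmr² = (31.8)(0.506)² + (43.7)(0.389)² + (19.5)(0.827)² = 28.09 kg·m²; I_f = 330.9 + 28.09 = 359.0 kg·m².
ω_f = I_p ω_i / I_f = (330.9)(3.86) / 359.0 = 3.558 rad/s.
KE_i = ½(330.9)(3.860 rad/s)² = 2465 J; KE_f = ½(359.0)(3.558)² = 2272 J.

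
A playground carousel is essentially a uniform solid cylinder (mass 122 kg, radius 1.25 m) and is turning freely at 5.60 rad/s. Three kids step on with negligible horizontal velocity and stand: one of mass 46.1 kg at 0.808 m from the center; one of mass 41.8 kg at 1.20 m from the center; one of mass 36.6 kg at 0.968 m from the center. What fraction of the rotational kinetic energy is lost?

fraction ≈ 0.567

No external torque acts about the center; L_before = L_after.
I_p = ½(122)(1.25)² = 95.31 kg·m².
Added inertia Σmr² = (46.1)(0.808)² + (41.8)(1.20)² + (36.6)(0.968)² = 124.6 kg·m²; I_f = 95.31 + 124.6 = 219.9 kg·m².
ω_f = I_p ω_i / I_f = (95.31)(5.60) / 219.9 = 2.427 rad/s.
KE_i = ½(95.31)(5.600 rad/s)² = 1494 J; KE_f = ½(219.9)(2.427)² = 647.8 J.
Fraction lost = 0.5666.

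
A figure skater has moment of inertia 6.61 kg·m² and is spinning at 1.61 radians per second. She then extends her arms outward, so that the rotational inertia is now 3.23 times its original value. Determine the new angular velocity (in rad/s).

ω₂ ≈ 0.498 rad/s

With no external torque about the axis, L is conserved: I₁ω₁ = I₂ω₂.
I₂ = 3.23 × 6.61 = 21.35 kg·m².
ω₂ = I₁ω₁ / I₂ = (6.610)(1.61 rad/s) / (21.35) = 0.4985 rad/s.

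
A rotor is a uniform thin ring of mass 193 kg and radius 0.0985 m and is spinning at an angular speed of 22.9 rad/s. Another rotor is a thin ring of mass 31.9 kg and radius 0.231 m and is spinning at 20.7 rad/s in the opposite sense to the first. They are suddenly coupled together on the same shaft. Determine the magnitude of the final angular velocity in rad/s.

No external torque acts about the common axis, so total angular momentum is conserved.
Moments of inertia: I_A = (193)(0.0985)² = 1.873 kg·m²; I_B = (31.9)(0.231)² = 1.702 kg·m².
Taking A's sense as positive: L = (1.873)(22.9) − (1.702)(20.7) = 7.645 kg·m²·rad/s.
Combined I = 1.873 + 1.702 = 3.575 kg·m².
ω_f = L / I = 7.645 / 3.575 = 2.139 rad/s.

|ω_f| ≈ 2.14 rad/s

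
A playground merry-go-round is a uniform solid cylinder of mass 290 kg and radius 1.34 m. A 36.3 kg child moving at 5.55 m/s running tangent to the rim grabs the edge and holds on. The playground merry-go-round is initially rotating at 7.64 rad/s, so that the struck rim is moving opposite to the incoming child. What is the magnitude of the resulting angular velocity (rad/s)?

The axle reaction passes through the axle and exerts no torque about it; angular momentum about the axle is conserved through the impact.
I_p = ½(290)(1.34)² = 260.4 kg·m². Taking the sense of the child's angular momentum as positive, L_{child} = m v R = (36.3)(5.55)(1.34) = 270.0 kg·m²/s.
L_i = −I_p ω_p + m v R = −(260.4)(7.64) + 270.0 = -1719 kg·m²/s.
After sticking, I_f = I_p + m R² = 260.4 + (36.3)(1.34)² = 325.5 kg·m².
ω_f = L_i / I_f = -1719 / 325.5 = -5.281 rad/s.

|ω_f| ≈ 5.28 rad/s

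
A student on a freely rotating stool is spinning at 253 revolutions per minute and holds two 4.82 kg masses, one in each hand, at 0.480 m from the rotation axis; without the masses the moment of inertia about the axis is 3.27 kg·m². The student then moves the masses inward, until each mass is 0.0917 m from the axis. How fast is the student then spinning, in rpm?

No external torque acts about the spin axis, so angular momentum is conserved.
I₁ = 3.27 + 2(4.82)(0.480)² = 5.491 kg·m²; I₂ = 3.27 + 2(4.82)(0.0917)² = 3.351 kg·m².
ω₂ = I₁ω₁ / I₂ = (5.491)(253 rpm) / (3.351) = 414.6 rpm.

ω₂ ≈ 415 rpm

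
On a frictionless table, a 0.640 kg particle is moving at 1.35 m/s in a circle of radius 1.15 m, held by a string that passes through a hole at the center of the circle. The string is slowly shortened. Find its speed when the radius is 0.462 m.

v₂ ≈ 3.36 m/s

Central (radial) force ⇒ zero torque about the center ⇒ m v r is constant.
v₂ = v₁ r₁ / r₂ = (1.35)(1.15) / (0.462) = 3.360 m/s.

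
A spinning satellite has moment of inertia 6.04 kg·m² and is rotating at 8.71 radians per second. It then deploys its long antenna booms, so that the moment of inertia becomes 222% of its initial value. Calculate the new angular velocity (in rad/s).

ω₂ ≈ 3.92 rad/s

Angular momentum about the spin axis is conserved since the torque about it is zero.
I₂ = 2.22 × 6.04 = 13.41 kg·m².
ω₂ = I₁ω₁ / I₂ = (6.040)(8.71 rad/s) / (13.41) = 3.923 rad/s.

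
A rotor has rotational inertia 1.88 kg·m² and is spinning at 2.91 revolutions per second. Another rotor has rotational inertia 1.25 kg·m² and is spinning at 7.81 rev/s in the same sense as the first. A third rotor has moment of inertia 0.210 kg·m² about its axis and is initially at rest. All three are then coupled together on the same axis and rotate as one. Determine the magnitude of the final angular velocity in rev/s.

No external torque acts about the common axis, so total angular momentum is conserved.
Taking A's sense as positive: L = (1.880)(2.91) + (1.250)(7.81) = 15.23 kg·m²·rev/s.
Combined I = 1.880 + 1.250 + 0.2100 = 3.340 kg·m².
ω_f = L / I = 15.23 / 3.340 = 4.561 rev/s.

|ω_f| ≈ 4.56 rev/s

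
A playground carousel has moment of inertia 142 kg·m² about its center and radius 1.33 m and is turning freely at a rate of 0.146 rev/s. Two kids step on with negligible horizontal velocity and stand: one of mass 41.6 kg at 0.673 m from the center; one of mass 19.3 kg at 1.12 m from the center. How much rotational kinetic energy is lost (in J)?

energy lost ≈ 13.9 J

No external torque acts about the center; L_before = L_after.
Added inertia Σmr² = (41.6)(0.673)² + (19.3)(1.12)² = 43.05 kg·m²; I_f = 142.0 + 43.05 = 185.1 kg·m².
ω_f = I_p ω_i / I_f = (142.0)(0.146) / 185.1 = 0.1120 rev/s.
KE_i = ½(142.0)(0.9173 rad/s)² = 59.75 J; KE_f = ½(185.1)(0.7039)² = 45.85 J.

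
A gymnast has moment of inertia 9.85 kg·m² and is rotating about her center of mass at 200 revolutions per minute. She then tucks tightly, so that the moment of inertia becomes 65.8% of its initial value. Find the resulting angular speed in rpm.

With no external torque about the axis, L is conserved: I₁ω₁ = I₂ω₂.
I₂ = 0.658 × 9.85 = 6.481 kg·m².
ω₂ = I₁ω₁ / I₂ = (9.850)(200 rpm) / (6.481) = 304.0 rpm.

ω₂ ≈ 304 rpm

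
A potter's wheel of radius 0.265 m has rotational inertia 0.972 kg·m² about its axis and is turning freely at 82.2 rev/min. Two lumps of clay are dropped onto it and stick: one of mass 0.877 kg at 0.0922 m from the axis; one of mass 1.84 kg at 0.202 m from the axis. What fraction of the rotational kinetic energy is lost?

The added mass arrives with no angular momentum about the axis, and any external torque about the axis is negligible, so the system's angular momentum is conserved.
Added inertia Σmr² = (0.877)(0.0922)² + (1.84)(0.202)² = 0.08253 kg·m²; I_f = 0.9720 + 0.08253 = 1.055 kg·m².
ω_f = I_p ω_i / I_f = (0.9720)(82.2) / 1.055 = 75.77 rpm.
KE_i = ½(0.9720)(8.608 rad/s)² = 36.01 J; KE_f = ½(1.055)(7.934)² = 33.19 J.
Fraction lost = 0.07827.

fraction ≈ 0.0783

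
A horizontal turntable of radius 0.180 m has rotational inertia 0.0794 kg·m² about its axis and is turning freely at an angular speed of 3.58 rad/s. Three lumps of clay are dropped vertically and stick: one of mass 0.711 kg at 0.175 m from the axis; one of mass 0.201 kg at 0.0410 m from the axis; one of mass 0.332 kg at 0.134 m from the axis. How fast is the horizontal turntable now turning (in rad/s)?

ω_f ≈ 2.64 rad/s

No external torque acts about the axis; L_before = L_after.
Added inertia Σmr² = (0.711)(0.175)² + (0.201)(0.0410)² + (0.332)(0.134)² = 0.02807 kg·m²; I_f = 0.07940 + 0.02807 = 0.1075 kg·m².
ω_f = I_p ω_i / I_f = (0.07940)(3.58) / 0.1075 = 2.645 rad/s.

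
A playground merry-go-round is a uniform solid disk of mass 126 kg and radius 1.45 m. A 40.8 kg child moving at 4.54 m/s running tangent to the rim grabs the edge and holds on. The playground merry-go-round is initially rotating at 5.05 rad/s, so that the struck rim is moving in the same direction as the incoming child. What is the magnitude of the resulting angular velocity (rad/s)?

About the axle the impulsive forces during the collision are internal, so angular momentum about that axis is conserved.
I_p = ½(126)(1.45)² = 132.5 kg·m². Taking the sense of the child's angular momentum as positive, L_{child} = m v R = (40.8)(4.54)(1.45) = 268.6 kg·m²/s.
L_i = +I_p ω_p + m v R = +(132.5)(5.05) + 268.6 = 937.5 kg·m²/s.
After sticking, I_f = I_p + m R² = 132.5 + (40.8)(1.45)² = 218.2 kg·m².
ω_f = L_i / I_f = 937.5 / 218.2 = 4.296 rad/s.

|ω_f| ≈ 4.30 rad/s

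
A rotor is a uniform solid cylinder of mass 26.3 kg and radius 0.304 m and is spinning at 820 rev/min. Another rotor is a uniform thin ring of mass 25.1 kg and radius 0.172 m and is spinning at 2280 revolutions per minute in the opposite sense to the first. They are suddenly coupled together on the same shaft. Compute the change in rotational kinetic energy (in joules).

No external torque acts about the common axis, so total angular momentum is conserved.
Moments of inertia: I_A = ½(26.3)(0.304)² = 1.215 kg·m²; I_B = (25.1)(0.172)² = 0.7426 kg·m².
Taking A's sense as positive: L = (1.215)(820) − (0.7426)(2280) = -696.5 kg·m²·rpm.
Combined I = 1.215 + 0.7426 = 1.958 kg·m².
ω_f = L / I = -696.5 / 1.958 = -355.8 rpm.
KE_i = ½ΣIω² = 25650 J; KE_f = ½(1.958)(37.25)² = 1359 J.

ΔKE ≈ -24300 J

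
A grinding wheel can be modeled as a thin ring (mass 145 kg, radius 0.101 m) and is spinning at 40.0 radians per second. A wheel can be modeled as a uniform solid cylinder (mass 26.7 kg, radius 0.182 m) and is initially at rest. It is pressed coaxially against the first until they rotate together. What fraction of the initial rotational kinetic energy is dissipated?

fraction ≈ 0.230

No external torque acts about the common axis, so total angular momentum is conserved.
Moments of inertia: I_A = (145)(0.101)² = 1.479 kg·m²; I_B = ½(26.7)(0.182)² = 0.4422 kg·m².
Taking A's sense as positive: L = (1.479)(40.0) = 59.17 kg·m²·rad/s.
Combined I = 1.479 + 0.4422 = 1.921 kg·m².
ω_f = L / I = 59.17 / 1.921 = 30.79 rad/s.
KE_i = ½ΣIω² = 1183 J; KE_f = ½(1.921)(30.79)² = 911.0 J.
Fraction dissipated = (KE_i − KE_f)/KE_i = 0.2302.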